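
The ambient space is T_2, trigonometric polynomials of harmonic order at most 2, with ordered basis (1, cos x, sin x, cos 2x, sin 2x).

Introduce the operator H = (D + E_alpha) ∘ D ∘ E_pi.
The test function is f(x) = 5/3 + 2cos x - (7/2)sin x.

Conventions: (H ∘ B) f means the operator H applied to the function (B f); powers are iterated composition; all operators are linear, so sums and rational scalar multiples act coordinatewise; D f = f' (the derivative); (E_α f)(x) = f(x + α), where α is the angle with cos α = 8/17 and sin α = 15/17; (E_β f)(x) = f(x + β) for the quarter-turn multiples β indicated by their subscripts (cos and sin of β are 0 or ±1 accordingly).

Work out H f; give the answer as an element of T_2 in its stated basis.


the result is g(x) = (92/17)cos x - (96/17)sin x

E_pi f = 5/3 - 2cos x + (7/2)sin x
D E_pi f = (7/2)cos x + 2sin x
D (D ∘ E_pi) f = 2cos x - (7/2)sin x
E_alpha (D ∘ E_pi) f = (58/17)cos x - (73/34)sin x
(D + E_alpha) (D ∘ E_pi) f = (92/17)cos x - (96/17)sin x


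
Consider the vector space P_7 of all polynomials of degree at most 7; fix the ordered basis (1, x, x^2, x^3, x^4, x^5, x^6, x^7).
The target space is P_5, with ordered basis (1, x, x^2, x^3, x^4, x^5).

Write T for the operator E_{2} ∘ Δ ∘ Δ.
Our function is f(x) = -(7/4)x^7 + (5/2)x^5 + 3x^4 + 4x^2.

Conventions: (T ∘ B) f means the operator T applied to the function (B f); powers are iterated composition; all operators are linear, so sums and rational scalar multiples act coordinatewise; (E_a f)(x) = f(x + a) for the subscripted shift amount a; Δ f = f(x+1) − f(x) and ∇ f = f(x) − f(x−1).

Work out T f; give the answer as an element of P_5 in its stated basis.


Δ f = -(49/4)x^6 - (147/4)x^5 - (195/4)x^4 - (97/4)x^3 + (25/4)x^2 + (81/4)x + 31/4
Δ Δ f = -(147/2)x^5 - (735/2)x^4 - (1615/2)x^3 - (1833/2)x^2 - (1025/2)x - 191/2
E_{2} Δ Δ f = -(147/2)x^5 - (2205/2)x^4 - (13375/2)x^3 - (40923/2)x^2 - (63017/2)x - 38957/2

the image equals g(x) = -(147/2)x^5 - (2205/2)x^4 - (13375/2)x^3 - (40923/2)x^2 - (63017/2)x - 38957/2


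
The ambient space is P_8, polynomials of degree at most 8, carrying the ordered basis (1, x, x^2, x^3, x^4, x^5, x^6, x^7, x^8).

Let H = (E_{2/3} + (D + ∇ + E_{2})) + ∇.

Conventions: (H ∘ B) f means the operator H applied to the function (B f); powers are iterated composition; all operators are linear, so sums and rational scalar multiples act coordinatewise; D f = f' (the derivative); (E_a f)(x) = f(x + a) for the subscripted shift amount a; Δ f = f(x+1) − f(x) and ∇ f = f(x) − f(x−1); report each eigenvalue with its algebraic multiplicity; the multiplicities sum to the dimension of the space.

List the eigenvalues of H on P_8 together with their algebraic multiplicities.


λ = 2 (multiplicity 9)

image of 1: 2
image of x: 2x + 17/3
image of x^2: 2x^2 + (34/3)x + 22/9
image of x^3: 2x^3 + 17x^2 + (22/3)x + 278/27
image of x^4: 2x^4 + (68/3)x^3 + (44/3)x^2 + (1112/27)x + 1150/81
image of x^5: 2x^5 + (85/3)x^4 + (220/9)x^3 + (2780/27)x^2 + (5750/81)x + 8294/243
image of x^6: 2x^6 + 34x^5 + (110/3)x^4 + (5560/27)x^3 + (5750/27)x^2 + (16588/81)x + 45262/729
image of x^7: 2x^7 + (119/3)x^6 + (154/3)x^5 + (9730/27)x^4 + (40250/81)x^3 + (58058/81)x^2 + (316834/729)x + 284438/2187
image of x^8: 2x^8 + (136/3)x^7 + (616/9)x^6 + (15568/27)x^5 + (80500/81)x^4 + (464464/243)x^3 + (1267336/729)x^2 + (2275504/2187)x + 1666750/6561
the matrix is upper triangular; its diagonal is (2, 2, 2, 2, 2, 2, 2, 2, 2)
for a triangular matrix the eigenvalues are the diagonal entries, with algebraic multiplicity their repetition count


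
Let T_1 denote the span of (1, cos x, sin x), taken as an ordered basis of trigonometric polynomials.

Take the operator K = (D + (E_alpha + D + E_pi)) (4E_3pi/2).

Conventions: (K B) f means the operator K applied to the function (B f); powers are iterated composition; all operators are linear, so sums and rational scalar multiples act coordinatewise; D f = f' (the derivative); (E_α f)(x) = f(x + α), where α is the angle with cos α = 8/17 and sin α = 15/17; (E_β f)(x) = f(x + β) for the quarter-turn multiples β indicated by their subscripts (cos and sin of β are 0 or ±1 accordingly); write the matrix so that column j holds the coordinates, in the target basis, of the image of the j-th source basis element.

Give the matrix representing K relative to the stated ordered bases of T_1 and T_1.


the matrix is [[8, 0, 0]; [0, 196/17, 36/17]; [0, -36/17, 196/17]] (rows listed top to bottom)

image of 1: 8
image of cos x: (196/17)cos x - (36/17)sin x
image of sin x: (36/17)cos x + (196/17)sin x
each image's coordinates form column j of the matrix


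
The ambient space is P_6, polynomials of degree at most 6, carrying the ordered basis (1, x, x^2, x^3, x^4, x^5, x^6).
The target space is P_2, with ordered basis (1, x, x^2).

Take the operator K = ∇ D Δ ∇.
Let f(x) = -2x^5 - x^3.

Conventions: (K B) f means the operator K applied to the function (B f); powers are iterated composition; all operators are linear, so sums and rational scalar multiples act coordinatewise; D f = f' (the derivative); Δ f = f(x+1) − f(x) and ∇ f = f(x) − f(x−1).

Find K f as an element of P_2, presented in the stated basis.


the result is g(x) = -240x + 120

∇ f = -10x^4 + 20x^3 - 23x^2 + 13x - 3
Δ ∇ f = -40x^3 - 26x
D (Δ ∇) f = -120x^2 - 26
∇ D (Δ ∇) f = -240x + 120


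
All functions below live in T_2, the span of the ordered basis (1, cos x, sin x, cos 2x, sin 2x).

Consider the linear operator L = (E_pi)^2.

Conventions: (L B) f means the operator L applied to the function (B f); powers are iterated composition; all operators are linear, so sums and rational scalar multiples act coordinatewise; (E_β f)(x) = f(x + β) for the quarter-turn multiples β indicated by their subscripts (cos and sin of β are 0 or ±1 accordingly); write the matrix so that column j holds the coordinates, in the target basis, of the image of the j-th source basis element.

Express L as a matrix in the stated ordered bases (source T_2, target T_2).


the matrix is [[1, 0, 0, 0, 0]; [0, 1, 0, 0, 0]; [0, 0, 1, 0, 0]; [0, 0, 0, 1, 0]; [0, 0, 0, 0, 1]] (rows listed top to bottom)

image of 1: 1
image of cos x: cos x
image of sin x: sin x
image of cos 2x: cos 2x
image of sin 2x: sin 2x
each image's coordinates form column j of the matrix


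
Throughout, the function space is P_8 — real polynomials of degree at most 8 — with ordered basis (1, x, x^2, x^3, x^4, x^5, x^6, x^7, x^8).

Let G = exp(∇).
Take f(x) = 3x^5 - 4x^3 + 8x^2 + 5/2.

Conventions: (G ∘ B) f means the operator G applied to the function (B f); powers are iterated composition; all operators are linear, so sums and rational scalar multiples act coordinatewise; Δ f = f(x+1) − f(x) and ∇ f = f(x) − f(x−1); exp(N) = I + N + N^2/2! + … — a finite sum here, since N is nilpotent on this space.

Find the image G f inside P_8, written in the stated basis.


the image equals g(x) = 3x^5 + 15x^4 - 4x^3 - 34x^2 + 31x + 25/2

order-1 term: 15x^4 - 30x^3 + 18x^2 + 13x - 9
order-2 term: 30x^3 - 90x^2 + 93x - 25
order-3 term: 30x^2 - 90x + 71
order-4 term: 15x - 30
order-5 term: 3
the series for exp(∇) f terminates at order 5
exp(∇) f = 3x^5 + 15x^4 - 4x^3 - 34x^2 + 31x + 25/2


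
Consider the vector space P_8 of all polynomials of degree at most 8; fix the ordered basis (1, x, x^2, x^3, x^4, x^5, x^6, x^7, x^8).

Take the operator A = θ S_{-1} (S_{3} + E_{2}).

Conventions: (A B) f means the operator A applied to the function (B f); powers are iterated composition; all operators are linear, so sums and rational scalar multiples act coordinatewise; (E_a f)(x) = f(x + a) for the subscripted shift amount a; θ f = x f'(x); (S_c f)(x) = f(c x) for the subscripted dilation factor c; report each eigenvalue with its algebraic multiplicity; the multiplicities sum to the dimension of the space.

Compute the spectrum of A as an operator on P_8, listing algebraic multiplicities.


image of 1: 0
image of x: -4x
image of x^2: 20x^2 - 4x
image of x^3: -84x^3 + 12x^2 - 12x
image of x^4: 328x^4 - 24x^3 + 48x^2 - 32x
image of x^5: -1220x^5 + 40x^4 - 120x^3 + 160x^2 - 80x
image of x^6: 4380x^6 - 60x^5 + 240x^4 - 480x^3 + 480x^2 - 192x
image of x^7: -15316x^7 + 84x^6 - 420x^5 + 1120x^4 - 1680x^3 + 1344x^2 - 448x
image of x^8: 52496x^8 - 112x^7 + 672x^6 - 2240x^5 + 4480x^4 - 5376x^3 + 3584x^2 - 1024x
the matrix is upper triangular; its diagonal is (0, -4, 20, -84, 328, -1220, 4380, -15316, 52496)
for a triangular matrix the eigenvalues are the diagonal entries, with algebraic multiplicity their repetition count

λ = -15316 (multiplicity 1), λ = -1220 (multiplicity 1), λ = -84 (multiplicity 1), λ = -4 (multiplicity 1), λ = 0 (multiplicity 1), λ = 20 (multiplicity 1), λ = 328 (multiplicity 1), λ = 4380 (multiplicity 1), λ = 52496 (multiplicity 1)


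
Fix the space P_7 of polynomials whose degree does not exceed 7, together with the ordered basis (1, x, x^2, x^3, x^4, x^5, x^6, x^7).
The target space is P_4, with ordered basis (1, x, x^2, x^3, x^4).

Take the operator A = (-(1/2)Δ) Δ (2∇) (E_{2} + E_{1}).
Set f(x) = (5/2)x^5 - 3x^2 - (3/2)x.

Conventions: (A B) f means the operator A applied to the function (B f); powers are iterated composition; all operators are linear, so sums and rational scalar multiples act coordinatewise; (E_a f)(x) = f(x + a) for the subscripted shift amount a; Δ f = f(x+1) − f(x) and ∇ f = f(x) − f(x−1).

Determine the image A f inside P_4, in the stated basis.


E_{2} f = (5/2)x^5 + 25x^4 + 100x^3 + 197x^2 + (373/2)x + 65
E_{1} f = (5/2)x^5 + (25/2)x^4 + 25x^3 + 22x^2 + 5x - 2
(E_{2} + E_{1}) f = 5x^5 + (75/2)x^4 + 125x^3 + 219x^2 + (383/2)x + 63
∇ (E_{2} + E_{1}) f = 25x^4 + 100x^3 + 200x^2 + 188x + 65
(2∇) (E_{2} + E_{1}) f = 50x^4 + 200x^3 + 400x^2 + 376x + 130
Δ (2∇) (E_{2} + E_{1}) f = 200x^3 + 900x^2 + 1600x + 1026
Δ Δ (2∇) (E_{2} + E_{1}) f = 600x^2 + 2400x + 2700
(-(1/2)Δ) Δ (2∇) (E_{2} + E_{1}) f = -300x^2 - 1200x - 1350

g(x) = -300x^2 - 1200x - 1350


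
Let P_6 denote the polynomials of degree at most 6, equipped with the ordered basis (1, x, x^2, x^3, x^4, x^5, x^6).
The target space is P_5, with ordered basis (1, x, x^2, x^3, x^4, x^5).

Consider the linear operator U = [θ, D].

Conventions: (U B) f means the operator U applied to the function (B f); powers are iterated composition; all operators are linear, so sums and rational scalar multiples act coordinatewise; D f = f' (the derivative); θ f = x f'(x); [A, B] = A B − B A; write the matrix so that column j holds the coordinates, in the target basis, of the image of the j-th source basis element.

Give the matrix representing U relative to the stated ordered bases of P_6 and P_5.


the matrix is [[0, -1, 0, 0, 0, 0, 0]; [0, 0, -2, 0, 0, 0, 0]; [0, 0, 0, -3, 0, 0, 0]; [0, 0, 0, 0, -4, 0, 0]; [0, 0, 0, 0, 0, -5, 0]; [0, 0, 0, 0, 0, 0, -6]] (rows listed top to bottom)

image of 1: 0
image of x: -1
image of x^2: -2x
image of x^3: -3x^2
image of x^4: -4x^3
image of x^5: -5x^4
image of x^6: -6x^5
each image's coordinates form column j of the matrix


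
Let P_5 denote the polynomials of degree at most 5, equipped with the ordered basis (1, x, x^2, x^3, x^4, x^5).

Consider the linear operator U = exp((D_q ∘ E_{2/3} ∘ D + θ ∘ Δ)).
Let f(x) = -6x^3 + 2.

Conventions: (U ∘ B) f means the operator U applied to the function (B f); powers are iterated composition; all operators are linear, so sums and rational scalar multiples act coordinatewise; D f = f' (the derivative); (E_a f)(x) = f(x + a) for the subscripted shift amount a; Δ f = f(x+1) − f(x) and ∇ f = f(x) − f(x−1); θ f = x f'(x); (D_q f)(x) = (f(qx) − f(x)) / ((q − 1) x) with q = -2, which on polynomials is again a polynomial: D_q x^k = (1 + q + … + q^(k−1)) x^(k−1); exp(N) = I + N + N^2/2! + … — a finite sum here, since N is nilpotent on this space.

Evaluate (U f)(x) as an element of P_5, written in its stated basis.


order-1 term: -36x^2 - 24
order-2 term: -36x - 36
the series for exp((D_q ∘ E_{2/3} ∘ D + θ ∘ Δ)) f terminates at order 2
exp((D_q ∘ E_{2/3} ∘ D + θ ∘ Δ)) f = -6x^3 - 36x^2 - 36x - 58

the image equals g(x) = -6x^3 - 36x^2 - 36x - 58


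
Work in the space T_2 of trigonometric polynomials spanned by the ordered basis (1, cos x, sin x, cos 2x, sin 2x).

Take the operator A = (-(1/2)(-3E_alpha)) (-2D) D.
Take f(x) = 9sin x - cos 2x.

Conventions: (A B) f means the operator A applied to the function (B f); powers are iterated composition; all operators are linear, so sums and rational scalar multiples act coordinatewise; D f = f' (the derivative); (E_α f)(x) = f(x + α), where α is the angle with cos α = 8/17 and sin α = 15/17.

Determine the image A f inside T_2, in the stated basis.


the result is g(x) = (405/17)cos x + (216/17)sin x + (1932/289)cos 2x + (2880/289)sin 2x

D f = 9cos x + 2sin 2x
D D f = -9sin x + 4cos 2x
(-2D) D f = 18sin x - 8cos 2x
E_alpha ((-2D) D) f = (270/17)cos x + (144/17)sin x + (1288/289)cos 2x + (1920/289)sin 2x
(-3E_alpha) ((-2D) D) f = -(810/17)cos x - (432/17)sin x - (3864/289)cos 2x - (5760/289)sin 2x
(-(1/2)(-3E_alpha)) ((-2D) D) f = (405/17)cos x + (216/17)sin x + (1932/289)cos 2x + (2880/289)sin 2x


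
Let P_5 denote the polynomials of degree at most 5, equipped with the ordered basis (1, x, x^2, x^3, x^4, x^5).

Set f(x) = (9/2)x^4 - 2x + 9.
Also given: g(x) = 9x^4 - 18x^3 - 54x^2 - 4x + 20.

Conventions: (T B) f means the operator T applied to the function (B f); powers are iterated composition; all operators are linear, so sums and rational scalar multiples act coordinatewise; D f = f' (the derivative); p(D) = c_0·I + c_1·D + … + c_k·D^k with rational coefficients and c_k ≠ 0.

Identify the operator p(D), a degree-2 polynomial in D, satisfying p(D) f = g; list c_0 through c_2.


p(D) = 2·I − D − D^2, i.e. c_0 = 2, c_1 = -1, c_2 = -1

D^0 f = (9/2)x^4 - 2x + 9
D^1 f = 18x^3 - 2
D^2 f = 54x^2
matching coefficients of g against c_0 f + c_1 Df + … from the top degree down determines the c_i
solution: c_0 = 2, c_1 = -1, c_2 = -1


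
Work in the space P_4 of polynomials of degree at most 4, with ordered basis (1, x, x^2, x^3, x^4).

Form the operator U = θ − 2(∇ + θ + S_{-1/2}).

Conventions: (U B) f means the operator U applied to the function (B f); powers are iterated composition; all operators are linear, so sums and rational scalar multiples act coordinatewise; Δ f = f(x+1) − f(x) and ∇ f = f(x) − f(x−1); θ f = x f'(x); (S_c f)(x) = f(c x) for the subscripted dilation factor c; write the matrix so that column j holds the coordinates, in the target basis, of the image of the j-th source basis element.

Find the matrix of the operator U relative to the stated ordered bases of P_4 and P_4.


the matrix is [[-2, -2, 2, -2, 2]; [0, 0, -4, 6, -8]; [0, 0, -5/2, -6, 12]; [0, 0, 0, -11/4, -8]; [0, 0, 0, 0, -33/8]] (rows listed top to bottom)

image of 1: -2
image of x: -2
image of x^2: -(5/2)x^2 - 4x + 2
image of x^3: -(11/4)x^3 - 6x^2 + 6x - 2
image of x^4: -(33/8)x^4 - 8x^3 + 12x^2 - 8x + 2
each image's coordinates form column j of the matrix


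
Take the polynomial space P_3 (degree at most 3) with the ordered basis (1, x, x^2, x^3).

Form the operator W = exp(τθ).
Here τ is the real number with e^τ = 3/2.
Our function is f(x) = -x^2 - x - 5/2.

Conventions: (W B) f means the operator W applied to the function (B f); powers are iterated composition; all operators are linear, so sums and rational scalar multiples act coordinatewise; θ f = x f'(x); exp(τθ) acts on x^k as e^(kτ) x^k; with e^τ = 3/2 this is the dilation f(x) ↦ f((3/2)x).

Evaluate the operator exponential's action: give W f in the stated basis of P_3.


g(x) = -(9/4)x^2 - (3/2)x - 5/2

exp(τθ) x^k = e^(kτ) x^k; with e^τ = 3/2 this sends x^k to (3/2)^k x^k
x ↦ 3/2 x
x^2 ↦ 9/4 x^2
applying this coordinatewise to f: exp(τθ) f = -(9/4)x^2 - (3/2)x - 5/2


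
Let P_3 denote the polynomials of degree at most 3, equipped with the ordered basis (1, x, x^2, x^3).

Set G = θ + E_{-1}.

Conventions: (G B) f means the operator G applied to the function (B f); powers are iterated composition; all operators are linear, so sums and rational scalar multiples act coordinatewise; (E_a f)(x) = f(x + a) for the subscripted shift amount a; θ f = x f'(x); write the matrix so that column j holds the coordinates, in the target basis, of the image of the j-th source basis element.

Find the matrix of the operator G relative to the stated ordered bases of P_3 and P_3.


image of 1: 1
image of x: 2x - 1
image of x^2: 3x^2 - 2x + 1
image of x^3: 4x^3 - 3x^2 + 3x - 1
each image's coordinates form column j of the matrix

the matrix is [[1, -1, 1, -1]; [0, 2, -2, 3]; [0, 0, 3, -3]; [0, 0, 0, 4]] (rows listed top to bottom)


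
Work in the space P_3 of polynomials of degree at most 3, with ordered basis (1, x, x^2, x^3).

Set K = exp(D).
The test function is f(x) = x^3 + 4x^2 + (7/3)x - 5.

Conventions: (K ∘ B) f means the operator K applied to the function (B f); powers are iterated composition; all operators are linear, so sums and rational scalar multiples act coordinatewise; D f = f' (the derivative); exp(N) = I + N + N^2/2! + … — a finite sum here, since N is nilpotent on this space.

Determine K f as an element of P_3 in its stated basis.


the result is g(x) = x^3 + 7x^2 + (40/3)x + 7/3

order-1 term: 3x^2 + 8x + 7/3
order-2 term: 3x + 4
order-3 term: 1
the series for exp(D) f terminates at order 3
exp(D) f = x^3 + 7x^2 + (40/3)x + 7/3


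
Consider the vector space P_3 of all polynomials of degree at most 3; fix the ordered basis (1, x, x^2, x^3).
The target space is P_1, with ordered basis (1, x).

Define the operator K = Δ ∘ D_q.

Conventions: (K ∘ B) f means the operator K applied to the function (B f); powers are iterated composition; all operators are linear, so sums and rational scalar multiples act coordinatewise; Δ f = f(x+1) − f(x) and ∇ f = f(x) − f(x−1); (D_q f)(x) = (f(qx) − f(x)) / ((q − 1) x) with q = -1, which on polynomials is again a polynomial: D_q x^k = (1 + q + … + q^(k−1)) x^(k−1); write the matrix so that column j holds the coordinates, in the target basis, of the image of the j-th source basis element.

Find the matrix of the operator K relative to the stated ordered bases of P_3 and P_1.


image of 1: 0
image of x: 0
image of x^2: 0
image of x^3: 2x + 1
each image's coordinates form column j of the matrix

the matrix is [[0, 0, 0, 1]; [0, 0, 0, 2]] (rows listed top to bottom)


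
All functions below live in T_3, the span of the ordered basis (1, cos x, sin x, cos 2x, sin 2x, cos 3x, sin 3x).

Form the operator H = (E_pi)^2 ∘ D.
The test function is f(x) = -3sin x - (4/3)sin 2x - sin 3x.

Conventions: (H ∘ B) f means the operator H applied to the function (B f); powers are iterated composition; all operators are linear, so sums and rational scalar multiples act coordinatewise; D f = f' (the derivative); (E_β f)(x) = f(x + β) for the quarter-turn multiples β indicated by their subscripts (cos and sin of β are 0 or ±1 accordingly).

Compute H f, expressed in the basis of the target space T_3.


the image equals g(x) = -3cos x - (8/3)cos 2x - 3cos 3x

D f = -3cos x - (8/3)cos 2x - 3cos 3x
E_pi D f = 3cos x - (8/3)cos 2x + 3cos 3x
E_pi E_pi D f = -3cos x - (8/3)cos 2x - 3cos 3x


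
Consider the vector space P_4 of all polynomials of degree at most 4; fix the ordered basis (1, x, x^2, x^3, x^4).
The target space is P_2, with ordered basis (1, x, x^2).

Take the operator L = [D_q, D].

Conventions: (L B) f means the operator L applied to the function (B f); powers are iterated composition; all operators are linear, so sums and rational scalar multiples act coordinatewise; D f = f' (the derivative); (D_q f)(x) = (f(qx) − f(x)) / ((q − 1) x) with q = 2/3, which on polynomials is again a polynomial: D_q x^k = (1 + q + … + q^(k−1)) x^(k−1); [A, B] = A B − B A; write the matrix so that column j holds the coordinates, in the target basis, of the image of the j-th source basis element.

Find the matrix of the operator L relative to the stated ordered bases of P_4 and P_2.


the matrix is [[0, 0, 1/3, 0, 0]; [0, 0, 0, 7/9, 0]; [0, 0, 0, 0, 11/9]] (rows listed top to bottom)

image of 1: 0
image of x: 0
image of x^2: 1/3
image of x^3: (7/9)x
image of x^4: (11/9)x^2
each image's coordinates form column j of the matrix


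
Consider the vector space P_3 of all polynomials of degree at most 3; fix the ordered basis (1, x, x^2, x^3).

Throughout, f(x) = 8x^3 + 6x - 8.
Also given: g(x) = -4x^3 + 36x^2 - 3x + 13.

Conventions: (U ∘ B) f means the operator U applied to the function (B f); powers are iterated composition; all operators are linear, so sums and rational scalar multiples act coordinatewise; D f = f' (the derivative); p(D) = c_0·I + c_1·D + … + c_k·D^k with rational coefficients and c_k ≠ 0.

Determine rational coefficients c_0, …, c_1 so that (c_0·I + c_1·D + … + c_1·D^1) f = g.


c_0 = -1/2, c_1 = 3/2

D^0 f = 8x^3 + 6x - 8
D^1 f = 24x^2 + 6
matching coefficients of g against c_0 f + c_1 Df + … from the top degree down determines the c_i
solution: c_0 = -1/2, c_1 = 3/2


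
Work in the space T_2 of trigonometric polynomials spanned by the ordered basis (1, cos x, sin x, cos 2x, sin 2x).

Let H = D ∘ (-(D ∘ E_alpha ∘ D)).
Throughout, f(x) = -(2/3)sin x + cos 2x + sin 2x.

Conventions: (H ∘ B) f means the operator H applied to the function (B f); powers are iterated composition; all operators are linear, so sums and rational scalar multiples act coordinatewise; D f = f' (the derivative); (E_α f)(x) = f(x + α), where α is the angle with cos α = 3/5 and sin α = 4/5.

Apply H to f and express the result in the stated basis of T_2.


D f = -(2/3)cos x + 2cos 2x - 2sin 2x
E_alpha D f = -(2/5)cos x + (8/15)sin x - (62/25)cos 2x - (34/25)sin 2x
D E_alpha D f = (8/15)cos x + (2/5)sin x - (68/25)cos 2x + (124/25)sin 2x
(-(D ∘ E_alpha ∘ D)) f = -(8/15)cos x - (2/5)sin x + (68/25)cos 2x - (124/25)sin 2x
D (-(D ∘ E_alpha ∘ D)) f = -(2/5)cos x + (8/15)sin x - (248/25)cos 2x - (136/25)sin 2x

g(x) = -(2/5)cos x + (8/15)sin x - (248/25)cos 2x - (136/25)sin 2x


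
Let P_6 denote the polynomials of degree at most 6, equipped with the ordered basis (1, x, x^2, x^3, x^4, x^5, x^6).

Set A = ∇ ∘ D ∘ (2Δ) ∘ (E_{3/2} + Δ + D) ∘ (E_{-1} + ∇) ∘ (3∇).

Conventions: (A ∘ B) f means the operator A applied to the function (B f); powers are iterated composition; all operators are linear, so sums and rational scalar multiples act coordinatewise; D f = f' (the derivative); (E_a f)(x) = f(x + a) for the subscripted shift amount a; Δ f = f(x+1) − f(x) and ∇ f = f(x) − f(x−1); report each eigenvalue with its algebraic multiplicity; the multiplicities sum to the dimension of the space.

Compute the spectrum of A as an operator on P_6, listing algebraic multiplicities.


image of 1: 0
image of x: 0
image of x^2: 0
image of x^3: 0
image of x^4: 144
image of x^5: 720x + 2160
image of x^6: 2160x^2 + 12960x + 540
the matrix is upper triangular; its diagonal is (0, 0, 0, 0, 0, 0, 0)
for a triangular matrix the eigenvalues are the diagonal entries, with algebraic multiplicity their repetition count

λ = 0 (multiplicity 7)


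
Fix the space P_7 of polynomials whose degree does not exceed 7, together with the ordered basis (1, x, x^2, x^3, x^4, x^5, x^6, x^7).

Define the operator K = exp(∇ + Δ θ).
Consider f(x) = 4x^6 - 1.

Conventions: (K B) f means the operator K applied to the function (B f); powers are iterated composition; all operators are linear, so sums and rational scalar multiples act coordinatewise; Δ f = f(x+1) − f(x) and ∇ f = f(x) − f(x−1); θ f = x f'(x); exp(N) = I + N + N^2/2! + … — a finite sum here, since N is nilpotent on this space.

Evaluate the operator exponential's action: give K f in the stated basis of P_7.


order-1 term: 168x^5 + 300x^4 + 560x^3 + 300x^2 + 168x + 20
order-2 term: 2520x^4 + 6360x^3 + 11100x^2 + 7260x + 2392
order-3 term: 16800x^3 + 40560x^2 + 51720x + 19540
order-4 term: 50400x^2 + 86040x + 52800
order-5 term: 60480x + 44496
order-6 term: 20160
the series for exp(∇ + Δ θ) f terminates at order 6
exp(∇ + Δ θ) f = 4x^6 + 168x^5 + 2820x^4 + 23720x^3 + 102360x^2 + 205668x + 139407

the image equals g(x) = 4x^6 + 168x^5 + 2820x^4 + 23720x^3 + 102360x^2 + 205668x + 139407


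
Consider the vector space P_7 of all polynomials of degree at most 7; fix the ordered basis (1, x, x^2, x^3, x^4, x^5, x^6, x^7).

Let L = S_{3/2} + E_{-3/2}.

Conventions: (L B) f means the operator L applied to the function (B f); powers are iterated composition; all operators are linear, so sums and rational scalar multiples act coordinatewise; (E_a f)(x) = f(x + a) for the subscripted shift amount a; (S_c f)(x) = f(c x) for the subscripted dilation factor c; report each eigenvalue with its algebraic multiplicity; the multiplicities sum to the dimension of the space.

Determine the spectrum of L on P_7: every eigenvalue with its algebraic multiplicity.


image of 1: 2
image of x: (5/2)x - 3/2
image of x^2: (13/4)x^2 - 3x + 9/4
image of x^3: (35/8)x^3 - (9/2)x^2 + (27/4)x - 27/8
image of x^4: (97/16)x^4 - 6x^3 + (27/2)x^2 - (27/2)x + 81/16
image of x^5: (275/32)x^5 - (15/2)x^4 + (45/2)x^3 - (135/4)x^2 + (405/16)x - 243/32
image of x^6: (793/64)x^6 - 9x^5 + (135/4)x^4 - (135/2)x^3 + (1215/16)x^2 - (729/16)x + 729/64
image of x^7: (2315/128)x^7 - (21/2)x^6 + (189/4)x^5 - (945/8)x^4 + (2835/16)x^3 - (5103/32)x^2 + (5103/64)x - 2187/128
the matrix is upper triangular; its diagonal is (2, 5/2, 13/4, 35/8, 97/16, 275/32, 793/64, 2315/128)
for a triangular matrix the eigenvalues are the diagonal entries, with algebraic multiplicity their repetition count

λ = 2 (multiplicity 1), λ = 5/2 (multiplicity 1), λ = 13/4 (multiplicity 1), λ = 35/8 (multiplicity 1), λ = 97/16 (multiplicity 1), λ = 275/32 (multiplicity 1), λ = 793/64 (multiplicity 1), λ = 2315/128 (multiplicity 1)


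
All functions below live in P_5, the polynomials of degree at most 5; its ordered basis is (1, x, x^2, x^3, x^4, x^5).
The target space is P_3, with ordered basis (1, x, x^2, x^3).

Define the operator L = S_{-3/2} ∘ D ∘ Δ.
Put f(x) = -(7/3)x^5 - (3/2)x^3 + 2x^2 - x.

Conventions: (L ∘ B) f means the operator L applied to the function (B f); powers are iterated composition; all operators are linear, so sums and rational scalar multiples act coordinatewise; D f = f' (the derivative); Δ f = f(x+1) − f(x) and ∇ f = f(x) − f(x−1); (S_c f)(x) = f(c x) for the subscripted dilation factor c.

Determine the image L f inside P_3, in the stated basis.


the result is g(x) = (315/2)x^3 - (315/2)x^2 + (167/2)x - 73/6

Δ f = -(35/3)x^4 - (70/3)x^3 - (167/6)x^2 - (73/6)x - 17/6
D Δ f = -(140/3)x^3 - 70x^2 - (167/3)x - 73/6
S_{-3/2} (D ∘ Δ) f = (315/2)x^3 - (315/2)x^2 + (167/2)x - 73/6


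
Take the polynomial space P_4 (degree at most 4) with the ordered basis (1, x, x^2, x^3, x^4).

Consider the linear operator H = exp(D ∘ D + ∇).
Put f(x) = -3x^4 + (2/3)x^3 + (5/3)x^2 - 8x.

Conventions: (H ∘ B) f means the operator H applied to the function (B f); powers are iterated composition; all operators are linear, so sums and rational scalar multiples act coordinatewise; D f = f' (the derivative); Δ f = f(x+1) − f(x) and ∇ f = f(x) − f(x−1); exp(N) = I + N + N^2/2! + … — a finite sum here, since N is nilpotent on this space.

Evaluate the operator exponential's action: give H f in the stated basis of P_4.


the image equals g(x) = -3x^4 - (34/3)x^3 - (97/3)x^2 - (182/3)x - 121/3

order-1 term: -12x^3 - 16x^2 - (20/3)x - 8/3
order-2 term: -18x^2 - 34x - 52/3
order-3 term: -12x - 52/3
order-4 term: -3
the series for exp(D ∘ D + ∇) f terminates at order 4
exp(D ∘ D + ∇) f = -3x^4 - (34/3)x^3 - (97/3)x^2 - (182/3)x - 121/3


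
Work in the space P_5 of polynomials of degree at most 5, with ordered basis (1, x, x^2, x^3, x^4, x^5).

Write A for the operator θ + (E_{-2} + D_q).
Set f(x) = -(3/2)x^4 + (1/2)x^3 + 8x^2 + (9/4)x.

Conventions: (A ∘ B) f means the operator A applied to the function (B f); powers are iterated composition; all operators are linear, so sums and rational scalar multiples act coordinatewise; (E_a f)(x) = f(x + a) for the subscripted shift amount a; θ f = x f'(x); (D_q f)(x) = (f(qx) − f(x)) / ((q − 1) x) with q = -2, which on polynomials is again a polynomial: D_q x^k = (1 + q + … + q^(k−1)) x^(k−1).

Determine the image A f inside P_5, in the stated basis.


θ f = -6x^4 + (3/2)x^3 + 16x^2 + (9/4)x
E_{-2} f = -(3/2)x^4 + (25/2)x^3 - 31x^2 + (97/4)x - 1/2
D_q f = (15/2)x^3 + (3/2)x^2 - 8x + 9/4
(E_{-2} + D_q) f = -(3/2)x^4 + 20x^3 - (59/2)x^2 + (65/4)x + 7/4
(θ + (E_{-2} + D_q)) f = -(15/2)x^4 + (43/2)x^3 - (27/2)x^2 + (37/2)x + 7/4

the image equals g(x) = -(15/2)x^4 + (43/2)x^3 - (27/2)x^2 + (37/2)x + 7/4


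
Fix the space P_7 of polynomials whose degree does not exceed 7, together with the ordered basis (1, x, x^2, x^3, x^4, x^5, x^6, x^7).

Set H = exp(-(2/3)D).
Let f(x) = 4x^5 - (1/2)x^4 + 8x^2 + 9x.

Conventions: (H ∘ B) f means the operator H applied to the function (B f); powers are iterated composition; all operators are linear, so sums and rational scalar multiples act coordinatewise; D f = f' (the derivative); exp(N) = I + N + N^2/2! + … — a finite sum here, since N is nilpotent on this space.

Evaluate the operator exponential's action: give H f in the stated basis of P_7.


order-1 term: -(40/3)x^4 + (4/3)x^3 - (32/3)x - 6
order-2 term: (160/9)x^3 - (4/3)x^2 + 32/9
order-3 term: -(320/27)x^2 + (16/27)x
order-4 term: (320/81)x - 8/81
order-5 term: -128/243
the series for exp(-(2/3)D) f terminates at order 5
exp(-(2/3)D) f = 4x^5 - (83/6)x^4 + (172/9)x^3 - (140/27)x^2 + (233/81)x - 746/243

g(x) = 4x^5 - (83/6)x^4 + (172/9)x^3 - (140/27)x^2 + (233/81)x - 746/243


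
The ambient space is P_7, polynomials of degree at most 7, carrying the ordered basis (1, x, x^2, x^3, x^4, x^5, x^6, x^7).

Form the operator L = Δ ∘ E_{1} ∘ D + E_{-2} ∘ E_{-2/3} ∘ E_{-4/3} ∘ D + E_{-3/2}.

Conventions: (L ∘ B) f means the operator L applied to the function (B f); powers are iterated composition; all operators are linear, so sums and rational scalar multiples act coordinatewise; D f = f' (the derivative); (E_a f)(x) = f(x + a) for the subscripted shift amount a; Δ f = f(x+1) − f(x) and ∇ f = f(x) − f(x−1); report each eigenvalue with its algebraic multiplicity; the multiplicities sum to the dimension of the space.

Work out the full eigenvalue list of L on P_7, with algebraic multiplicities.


λ = 1 (multiplicity 8)

image of 1: 1
image of x: x - 1/2
image of x^2: x^2 - x - 15/4
image of x^3: x^3 - (3/2)x^2 - (45/4)x + 429/8
image of x^4: x^4 - 2x^3 - (45/2)x^2 + (429/2)x - 3567/16
image of x^5: x^5 - (5/2)x^4 - (75/2)x^3 + (2145/4)x^2 - (17835/16)x + 43117/32
image of x^6: x^6 - 3x^5 - (225/4)x^4 + (2145/2)x^3 - (53505/16)x^2 + (129351/16)x - 380583/64
image of x^7: x^7 - (7/2)x^6 - (315/4)x^5 + (15015/8)x^4 - (124845/16)x^3 + (905457/32)x^2 - (2664081/64)x + 3724277/128
the matrix is upper triangular; its diagonal is (1, 1, 1, 1, 1, 1, 1, 1)
for a triangular matrix the eigenvalues are the diagonal entries, with algebraic multiplicity their repetition count


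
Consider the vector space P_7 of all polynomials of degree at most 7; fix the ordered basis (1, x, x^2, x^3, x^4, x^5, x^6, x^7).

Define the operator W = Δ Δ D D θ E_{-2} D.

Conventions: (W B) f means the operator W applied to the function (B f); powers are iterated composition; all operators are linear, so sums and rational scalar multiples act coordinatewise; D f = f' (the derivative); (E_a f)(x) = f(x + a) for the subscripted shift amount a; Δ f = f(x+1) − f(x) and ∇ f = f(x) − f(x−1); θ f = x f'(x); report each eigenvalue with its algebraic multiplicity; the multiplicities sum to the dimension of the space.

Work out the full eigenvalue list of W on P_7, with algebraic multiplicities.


image of 1: 0
image of x: 0
image of x^2: 0
image of x^3: 0
image of x^4: 0
image of x^5: 480
image of x^6: 3600x - 2160
image of x^7: 15120x^2 - 20160x + 7560
the matrix is upper triangular; its diagonal is (0, 0, 0, 0, 0, 0, 0, 0)
for a triangular matrix the eigenvalues are the diagonal entries, with algebraic multiplicity their repetition count

λ = 0 (multiplicity 8)


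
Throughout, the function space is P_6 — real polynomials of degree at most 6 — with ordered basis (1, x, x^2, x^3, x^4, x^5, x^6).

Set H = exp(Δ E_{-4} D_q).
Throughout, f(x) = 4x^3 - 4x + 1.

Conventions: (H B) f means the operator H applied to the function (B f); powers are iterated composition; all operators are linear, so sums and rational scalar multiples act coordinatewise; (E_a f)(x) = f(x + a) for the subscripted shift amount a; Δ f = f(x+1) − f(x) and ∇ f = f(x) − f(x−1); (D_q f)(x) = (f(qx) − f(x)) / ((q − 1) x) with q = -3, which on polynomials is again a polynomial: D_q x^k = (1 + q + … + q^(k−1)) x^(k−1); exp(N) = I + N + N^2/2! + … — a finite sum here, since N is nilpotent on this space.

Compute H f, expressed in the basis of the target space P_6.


g(x) = 4x^3 + 52x - 195

order-1 term: 56x - 196
the series for exp(Δ E_{-4} D_q) f terminates at order 1
exp(Δ E_{-4} D_q) f = 4x^3 + 52x - 195


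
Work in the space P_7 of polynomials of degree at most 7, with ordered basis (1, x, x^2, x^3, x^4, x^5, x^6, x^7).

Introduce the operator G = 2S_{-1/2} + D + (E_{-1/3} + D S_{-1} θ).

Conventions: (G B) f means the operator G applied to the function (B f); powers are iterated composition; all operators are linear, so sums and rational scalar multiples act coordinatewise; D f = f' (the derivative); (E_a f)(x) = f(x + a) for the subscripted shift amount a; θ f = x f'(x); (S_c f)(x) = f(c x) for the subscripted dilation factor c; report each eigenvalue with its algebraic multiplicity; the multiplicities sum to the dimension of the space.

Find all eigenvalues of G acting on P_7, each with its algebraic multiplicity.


image of 1: 3
image of x: -1/3
image of x^2: (3/2)x^2 + (16/3)x + 1/9
image of x^3: (3/4)x^3 - 7x^2 + (1/3)x - 1/27
image of x^4: (9/8)x^4 + (56/3)x^3 + (2/3)x^2 - (4/27)x + 1/81
image of x^5: (15/16)x^5 - (65/3)x^4 + (10/9)x^3 - (10/27)x^2 + (5/81)x - 1/243
image of x^6: (33/32)x^6 + 40x^5 + (5/3)x^4 - (20/27)x^3 + (5/27)x^2 - (2/81)x + 1/729
image of x^7: (63/64)x^7 - (133/3)x^6 + (7/3)x^5 - (35/27)x^4 + (35/81)x^3 - (7/81)x^2 + (7/729)x - 1/2187
the matrix is upper triangular; its diagonal is (3, 0, 3/2, 3/4, 9/8, 15/16, 33/32, 63/64)
for a triangular matrix the eigenvalues are the diagonal entries, with algebraic multiplicity their repetition count

λ = 0 (multiplicity 1), λ = 3/4 (multiplicity 1), λ = 15/16 (multiplicity 1), λ = 63/64 (multiplicity 1), λ = 33/32 (multiplicity 1), λ = 9/8 (multiplicity 1), λ = 3/2 (multiplicity 1), λ = 3 (multiplicity 1)


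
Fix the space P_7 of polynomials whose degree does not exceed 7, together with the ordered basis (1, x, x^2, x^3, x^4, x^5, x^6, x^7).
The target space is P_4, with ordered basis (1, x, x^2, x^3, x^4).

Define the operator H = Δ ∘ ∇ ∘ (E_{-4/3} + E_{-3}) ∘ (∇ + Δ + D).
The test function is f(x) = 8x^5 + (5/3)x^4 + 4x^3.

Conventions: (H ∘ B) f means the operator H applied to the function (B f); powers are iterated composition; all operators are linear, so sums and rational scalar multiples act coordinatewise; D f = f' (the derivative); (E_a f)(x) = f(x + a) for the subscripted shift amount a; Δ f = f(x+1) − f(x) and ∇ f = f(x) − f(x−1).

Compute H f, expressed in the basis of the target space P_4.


∇ f = 40x^4 - (220/3)x^3 + 82x^2 - (136/3)x + 31/3
Δ f = 40x^4 + (260/3)x^3 + 102x^2 + (176/3)x + 41/3
D f = 40x^4 + (20/3)x^3 + 12x^2
(∇ + Δ + D) f = 120x^4 + 20x^3 + 196x^2 + (40/3)x + 24
E_{-4/3} (∇ + Δ + D) f = 120x^4 - 620x^3 + 1396x^2 - (13864/9)x + 18536/27
E_{-3} (∇ + Δ + D) f = 120x^4 - 1420x^3 + 6496x^2 - (40748/3)x + 10928
(E_{-4/3} + E_{-3}) (∇ + Δ + D) f = 240x^4 - 2040x^3 + 7892x^2 - (136108/9)x + 313592/27
∇ (E_{-4/3} + E_{-3}) (∇ + Δ + D) f = 960x^3 - 7560x^2 + 22864x - 227656/9
Δ ∇ (E_{-4/3} + E_{-3}) (∇ + Δ + D) f = 2880x^2 - 12240x + 16264

the image equals g(x) = 2880x^2 - 12240x + 16264


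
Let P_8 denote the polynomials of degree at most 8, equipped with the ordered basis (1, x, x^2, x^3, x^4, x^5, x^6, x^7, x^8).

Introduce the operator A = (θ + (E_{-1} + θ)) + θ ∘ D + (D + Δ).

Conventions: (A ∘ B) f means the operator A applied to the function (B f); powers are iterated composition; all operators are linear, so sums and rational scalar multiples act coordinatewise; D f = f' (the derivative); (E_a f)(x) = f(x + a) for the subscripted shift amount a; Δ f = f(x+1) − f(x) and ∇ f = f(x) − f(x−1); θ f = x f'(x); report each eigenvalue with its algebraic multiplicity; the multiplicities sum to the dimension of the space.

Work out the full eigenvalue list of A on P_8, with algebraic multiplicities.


λ = 1 (multiplicity 1), λ = 3 (multiplicity 1), λ = 5 (multiplicity 1), λ = 7 (multiplicity 1), λ = 9 (multiplicity 1), λ = 11 (multiplicity 1), λ = 13 (multiplicity 1), λ = 15 (multiplicity 1), λ = 17 (multiplicity 1)

image of 1: 1
image of x: 3x + 1
image of x^2: 5x^2 + 4x + 2
image of x^3: 7x^3 + 9x^2 + 6x
image of x^4: 9x^4 + 16x^3 + 12x^2 + 2
image of x^5: 11x^5 + 25x^4 + 20x^3 + 10x
image of x^6: 13x^6 + 36x^5 + 30x^4 + 30x^2 + 2
image of x^7: 15x^7 + 49x^6 + 42x^5 + 70x^3 + 14x
image of x^8: 17x^8 + 64x^7 + 56x^6 + 140x^4 + 56x^2 + 2
the matrix is upper triangular; its diagonal is (1, 3, 5, 7, 9, 11, 13, 15, 17)
for a triangular matrix the eigenvalues are the diagonal entries, with algebraic multiplicity their repetition count


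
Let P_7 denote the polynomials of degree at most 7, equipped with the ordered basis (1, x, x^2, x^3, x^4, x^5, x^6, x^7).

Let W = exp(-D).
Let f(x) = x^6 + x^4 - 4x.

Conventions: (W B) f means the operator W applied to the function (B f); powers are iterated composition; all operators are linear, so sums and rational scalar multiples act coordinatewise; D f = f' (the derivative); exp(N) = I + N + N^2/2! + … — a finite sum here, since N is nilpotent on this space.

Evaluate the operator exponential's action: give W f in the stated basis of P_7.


order-1 term: -6x^5 - 4x^3 + 4
order-2 term: 15x^4 + 6x^2
order-3 term: -20x^3 - 4x
order-4 term: 15x^2 + 1
order-5 term: -6x
order-6 term: 1
the series for exp(-D) f terminates at order 6
exp(-D) f = x^6 - 6x^5 + 16x^4 - 24x^3 + 21x^2 - 14x + 6

the result is g(x) = x^6 - 6x^5 + 16x^4 - 24x^3 + 21x^2 - 14x + 6


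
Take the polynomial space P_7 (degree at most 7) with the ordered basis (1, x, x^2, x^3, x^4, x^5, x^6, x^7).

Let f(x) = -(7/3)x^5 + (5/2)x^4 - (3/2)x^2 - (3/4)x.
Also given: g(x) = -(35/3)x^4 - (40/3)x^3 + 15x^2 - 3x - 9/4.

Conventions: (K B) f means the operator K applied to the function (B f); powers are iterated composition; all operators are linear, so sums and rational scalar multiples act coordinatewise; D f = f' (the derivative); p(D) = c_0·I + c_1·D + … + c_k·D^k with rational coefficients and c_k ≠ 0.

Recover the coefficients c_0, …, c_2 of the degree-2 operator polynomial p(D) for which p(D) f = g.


D^0 f = -(7/3)x^5 + (5/2)x^4 - (3/2)x^2 - (3/4)x
D^1 f = -(35/3)x^4 + 10x^3 - 3x - 3/4
D^2 f = -(140/3)x^3 + 30x^2 - 3
matching coefficients of g against c_0 f + c_1 Df + … from the top degree down determines the c_i
solution: c_0 = 0, c_1 = 1, c_2 = 1/2

p(D) = D + (1/2)·D^2, i.e. c_0 = 0, c_1 = 1, c_2 = 1/2


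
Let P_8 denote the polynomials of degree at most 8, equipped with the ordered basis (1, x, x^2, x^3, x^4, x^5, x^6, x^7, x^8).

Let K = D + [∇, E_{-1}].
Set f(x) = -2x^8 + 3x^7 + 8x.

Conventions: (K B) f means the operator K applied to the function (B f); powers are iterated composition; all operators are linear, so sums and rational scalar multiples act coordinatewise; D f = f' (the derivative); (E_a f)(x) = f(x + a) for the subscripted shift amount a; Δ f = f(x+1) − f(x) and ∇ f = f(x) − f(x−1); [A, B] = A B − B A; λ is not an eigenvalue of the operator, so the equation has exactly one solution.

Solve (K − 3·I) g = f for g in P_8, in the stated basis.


write g with unknown coordinates in the stated basis and equate coefficients in (K − 3·I) g = f
solving from the highest basis element down gives g = (2/3)x^8 + (7/9)x^7 + (49/27)x^6 + (98/27)x^5 + (490/81)x^4 + (1960/243)x^3 + (1960/243)x^2 + (1976/729)x + 1976/2187
check: K g = (16/3)x^7 + (49/9)x^6 + (98/9)x^5 + (490/27)x^4 + (1960/81)x^3 + (1960/81)x^2 + (3920/243)x + 1976/729
so K g − 3·g = -2x^8 + 3x^7 + 8x = f ✓

the image equals g(x) = (2/3)x^8 + (7/9)x^7 + (49/27)x^6 + (98/27)x^5 + (490/81)x^4 + (1960/243)x^3 + (1960/243)x^2 + (1976/729)x + 1976/2187
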